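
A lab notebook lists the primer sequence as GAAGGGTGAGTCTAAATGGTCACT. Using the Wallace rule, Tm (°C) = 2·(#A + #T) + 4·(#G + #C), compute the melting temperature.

70°C

Counting bases: C=3, T=6, G=8, A=7
A+T = 13, G+C = 11
Tm = 4·11 + 2·13 = 44 + 26 = 70°C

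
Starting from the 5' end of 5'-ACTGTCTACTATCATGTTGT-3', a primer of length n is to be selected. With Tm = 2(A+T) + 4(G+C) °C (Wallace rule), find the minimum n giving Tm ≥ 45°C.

n = 17

First 16 bases: ACTGTCTACTATCATG → Tm = 44°C (< 45°C)
First 17 bases: ACTGTCTACTATCATGT → Tm = 46°C (≥ 45°C)
Since every base adds ≥2°C, Tm only increases with n, so the threshold is first crossed at n = 17.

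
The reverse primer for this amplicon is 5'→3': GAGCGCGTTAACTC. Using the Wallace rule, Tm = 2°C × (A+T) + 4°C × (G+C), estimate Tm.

44°C

Counting bases: T=3, G=4, A=3, C=4
A+T = 6, G+C = 8
Tm = 4·8 + 2·6 = 32 + 12 = 44°C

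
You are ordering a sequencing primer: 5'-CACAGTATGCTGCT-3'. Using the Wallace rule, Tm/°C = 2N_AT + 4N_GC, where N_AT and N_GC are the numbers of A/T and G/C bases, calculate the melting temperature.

Counting bases: G=3, T=4, A=3, C=4
So N_AT = 7 and N_GC = 7.
Tm = 2(7) + 4(7) = 14 + 28 = 42°C

42°C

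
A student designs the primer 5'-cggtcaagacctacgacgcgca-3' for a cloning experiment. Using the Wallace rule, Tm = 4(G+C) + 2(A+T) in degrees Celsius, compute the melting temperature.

72°C

Scanning the sequence gives G=6, C=8, T=2, A=6.
AT pairs contribute 8, GC pairs contribute 14.
Tm = 2×8 + 4×14 = 72°C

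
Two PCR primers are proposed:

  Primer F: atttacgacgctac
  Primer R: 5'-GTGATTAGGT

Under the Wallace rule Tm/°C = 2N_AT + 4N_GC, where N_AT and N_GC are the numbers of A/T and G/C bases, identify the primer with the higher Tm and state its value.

Primer F, 40°C

Primer F: A+T=8, G+C=6 → Tm = 2(8)+4(6) = 40°C
Primer R: A+T=6, G+C=4 → Tm = 2(6)+4(4) = 28°C
40°C vs 28°C → primer F is higher.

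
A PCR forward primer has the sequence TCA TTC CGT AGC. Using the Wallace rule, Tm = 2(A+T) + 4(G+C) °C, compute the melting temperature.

36°C

Counting bases: C=4, G=2, T=4, A=2
A+T = 6, G+C = 6
Tm = 2(6) + 4(6) = 12 + 24 = 36°C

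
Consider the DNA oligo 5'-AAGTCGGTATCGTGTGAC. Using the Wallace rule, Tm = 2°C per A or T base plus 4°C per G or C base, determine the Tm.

54°C

Scanning the sequence gives T=5, A=4, C=3, G=6.
A+T = 9, G+C = 9
Tm = 4·9 + 2·9 = 36 + 18 = 54°C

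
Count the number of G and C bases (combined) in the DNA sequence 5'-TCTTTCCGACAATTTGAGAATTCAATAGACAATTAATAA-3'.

10

Counting bases: T=13, A=16, G=4, C=6
Total G or C: 4 + 6 = 10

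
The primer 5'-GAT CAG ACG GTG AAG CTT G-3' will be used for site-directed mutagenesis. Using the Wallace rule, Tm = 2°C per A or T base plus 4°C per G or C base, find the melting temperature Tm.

A=5, G=7, T=4, C=3
So N_AT = 9 and N_GC = 10.
Tm = 2(9) + 4(10) = 18 + 40 = 58°C

58°C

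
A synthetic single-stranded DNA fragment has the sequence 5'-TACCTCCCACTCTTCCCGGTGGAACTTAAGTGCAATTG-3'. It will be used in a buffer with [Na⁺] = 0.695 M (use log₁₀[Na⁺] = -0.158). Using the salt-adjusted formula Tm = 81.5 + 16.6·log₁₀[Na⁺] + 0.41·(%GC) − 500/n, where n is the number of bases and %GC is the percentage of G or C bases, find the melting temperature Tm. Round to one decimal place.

Length n = 38. G=7, C=12, A=8, T=11
G+C = 19, so %GC = 19/38 × 100 = 50%
Salt term: 16.6 × (-0.158) = -2.623
GC term: 0.41 × 50 = 20.5; length term: −500/38 = −13.158
Tm = 81.5 + (-2.623) + 20.5 − 13.158 = 86.219 → 86.2°C

86.2°C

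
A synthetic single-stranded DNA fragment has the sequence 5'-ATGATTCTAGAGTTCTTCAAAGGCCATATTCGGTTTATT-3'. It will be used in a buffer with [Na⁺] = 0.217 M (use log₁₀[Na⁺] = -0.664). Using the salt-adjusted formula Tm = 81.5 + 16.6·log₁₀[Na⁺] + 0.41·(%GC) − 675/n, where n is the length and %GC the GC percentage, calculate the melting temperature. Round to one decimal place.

Length n = 39. C=6, G=7, T=16, A=10
G+C = 13, so %GC = 13/39 × 100 = 33.333%
Salt term: 16.6 × (-0.664) = -11.022
GC term: 0.41 × 33.333 = 13.667; length term: −675/39 = −17.308
Tm = 81.5 + (-11.022) + 13.667 − 17.308 = 66.837 → 66.8°C

66.8°C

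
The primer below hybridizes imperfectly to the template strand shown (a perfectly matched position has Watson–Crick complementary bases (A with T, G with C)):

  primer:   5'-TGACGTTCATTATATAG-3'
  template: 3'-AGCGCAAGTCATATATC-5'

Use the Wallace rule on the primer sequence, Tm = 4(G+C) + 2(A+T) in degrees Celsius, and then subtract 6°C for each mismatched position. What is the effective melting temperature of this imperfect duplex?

Primer base counts: A=5, T=7, G=3, C=2 → A+T=12, G+C=5
Perfect-match Tm = 2(12) + 4(5) = 24 + 20 = 44°C
Mismatches (positions where the bases are not complementary): 3 (at positions 2, 3, 10)
Effective Tm = 44 − 3×6 = 44 − 18 = 26°C

26°C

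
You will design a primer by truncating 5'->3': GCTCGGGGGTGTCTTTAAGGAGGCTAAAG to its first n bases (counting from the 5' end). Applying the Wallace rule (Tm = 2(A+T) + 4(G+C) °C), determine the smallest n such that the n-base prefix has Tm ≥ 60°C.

First 18 bases: GCTCGGGGGTGTCTTTAA → Tm = 56°C (< 60°C)
First 19 bases: GCTCGGGGGTGTCTTTAAG → Tm = 60°C (≥ 60°C)
Each additional base adds 2°C (A/T) or 4°C (G/C), so Tm is non-decreasing in n; n = 19 is the first length to reach 60°C.

n = 19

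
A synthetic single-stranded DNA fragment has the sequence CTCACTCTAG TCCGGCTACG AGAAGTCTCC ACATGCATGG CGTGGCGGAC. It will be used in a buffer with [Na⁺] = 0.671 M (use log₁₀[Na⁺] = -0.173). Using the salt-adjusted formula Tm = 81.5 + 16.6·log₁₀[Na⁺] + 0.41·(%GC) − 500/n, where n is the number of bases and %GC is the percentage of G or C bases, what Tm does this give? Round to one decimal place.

93.2°C

Length n = 50. T=10, G=14, A=10, C=16
G+C = 30, so %GC = 30/50 × 100 = 60%
Salt term: 16.6 × (-0.173) = -2.872
GC term: 0.41 × 60 = 24.6; length term: −500/50 = −10
Tm = 81.5 + (-2.872) + 24.6 − 10 = 93.228 → 93.2°C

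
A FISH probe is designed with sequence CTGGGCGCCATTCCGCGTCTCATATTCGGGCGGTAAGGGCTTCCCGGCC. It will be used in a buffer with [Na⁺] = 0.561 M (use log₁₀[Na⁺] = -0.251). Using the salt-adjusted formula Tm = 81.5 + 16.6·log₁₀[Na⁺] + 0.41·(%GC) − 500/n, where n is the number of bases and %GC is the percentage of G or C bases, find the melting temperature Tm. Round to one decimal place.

Length n = 49. Counting bases: G=16, C=17, A=5, T=11
G+C = 33, so %GC = 33/49 × 100 = 67.347%
Salt term: 16.6 × (-0.251) = -4.167
GC term: 0.41 × 67.347 = 27.612; length term: −500/49 = −10.204
Tm = 81.5 + (-4.167) + 27.612 − 10.204 = 94.741 → 94.7°C

94.7°C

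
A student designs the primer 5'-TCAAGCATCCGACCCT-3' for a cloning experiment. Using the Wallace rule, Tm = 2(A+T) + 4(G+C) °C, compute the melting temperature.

Base counts: G=2, T=3, C=7, A=4
A+T = 7, G+C = 9
Tm = 2×7 + 4×9 = 50°C

50°C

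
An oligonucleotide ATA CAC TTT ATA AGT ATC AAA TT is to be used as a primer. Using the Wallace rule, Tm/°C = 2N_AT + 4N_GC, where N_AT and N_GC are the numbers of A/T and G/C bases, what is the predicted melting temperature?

Base counts: G=1, C=3, T=9, A=10
So N_AT = 19 and N_GC = 4.
Tm = 4·4 + 2·19 = 16 + 38 = 54°C

54°C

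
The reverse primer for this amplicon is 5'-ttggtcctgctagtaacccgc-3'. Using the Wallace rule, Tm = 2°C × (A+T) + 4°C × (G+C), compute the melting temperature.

A=3, T=6, G=5, C=7
A+T = 9, G+C = 12
Tm = 2(9) + 4(12) = 18 + 48 = 66°C

66°C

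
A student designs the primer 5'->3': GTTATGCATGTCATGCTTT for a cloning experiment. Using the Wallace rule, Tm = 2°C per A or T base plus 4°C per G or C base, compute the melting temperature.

52°C

Counting bases: G=4, A=3, C=3, T=9
A+T = 12, G+C = 7
Tm = 4·7 + 2·12 = 28 + 24 = 52°C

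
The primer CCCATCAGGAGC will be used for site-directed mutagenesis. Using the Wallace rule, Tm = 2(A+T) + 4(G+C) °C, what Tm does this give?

40°C

Scanning the sequence gives C=5, G=3, T=1, A=3.
AT pairs contribute 4, GC pairs contribute 8.
Tm = 2×4 + 4×8 = 40°C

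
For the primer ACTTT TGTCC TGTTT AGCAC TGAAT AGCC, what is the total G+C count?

T=11, C=7, A=6, G=5
G+C = 5 + 7 = 12

12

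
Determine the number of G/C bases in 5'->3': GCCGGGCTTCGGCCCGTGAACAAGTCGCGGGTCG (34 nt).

Counting bases: T=5, A=4, C=11, G=14
Total G or C: 14 + 11 = 25

25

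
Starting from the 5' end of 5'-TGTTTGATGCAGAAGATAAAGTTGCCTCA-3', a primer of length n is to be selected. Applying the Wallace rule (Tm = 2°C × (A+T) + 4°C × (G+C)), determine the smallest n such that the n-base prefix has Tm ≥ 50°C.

First 18 bases: TGTTTGATGCAGAAGATA → Tm = 48°C (< 50°C)
First 19 bases: TGTTTGATGCAGAAGATAA → Tm = 50°C (≥ 50°C)
Since every base adds ≥2°C, Tm only increases with n, so the threshold is first crossed at n = 19.

n = 19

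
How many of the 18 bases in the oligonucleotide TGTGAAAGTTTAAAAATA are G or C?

C=0, T=6, G=3, A=9
Total G or C: 3 + 0 = 3

3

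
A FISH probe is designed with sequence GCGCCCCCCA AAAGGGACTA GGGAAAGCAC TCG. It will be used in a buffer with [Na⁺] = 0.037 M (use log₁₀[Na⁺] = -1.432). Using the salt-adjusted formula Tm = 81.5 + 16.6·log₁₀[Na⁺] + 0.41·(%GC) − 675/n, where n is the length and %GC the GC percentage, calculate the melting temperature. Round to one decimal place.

63.4°C

Length n = 33. Counting bases: C=11, T=2, G=10, A=10
G+C = 21, so %GC = 21/33 × 100 = 63.636%
Salt term: 16.6 × (-1.432) = -23.771
GC term: 0.41 × 63.636 = 26.091; length term: −675/33 = −20.455
Tm = 81.5 + (-23.771) + 26.091 − 20.455 = 63.365 → 63.4°C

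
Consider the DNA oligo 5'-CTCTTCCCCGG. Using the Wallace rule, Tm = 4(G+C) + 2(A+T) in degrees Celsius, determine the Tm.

Counting bases: G=2, T=3, A=0, C=6
A+T = 3, G+C = 8
Tm = 4·8 + 2·3 = 32 + 6 = 38°C

38°C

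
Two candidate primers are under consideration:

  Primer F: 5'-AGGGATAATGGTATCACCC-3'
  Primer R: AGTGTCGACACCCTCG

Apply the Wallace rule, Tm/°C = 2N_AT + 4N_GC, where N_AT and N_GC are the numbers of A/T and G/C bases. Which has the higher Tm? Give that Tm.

Primer F, 56°C

Primer F: A+T=10, G+C=9 → Tm = 2(10)+4(9) = 56°C
Primer R: A+T=6, G+C=10 → Tm = 2(6)+4(10) = 52°C
56°C vs 52°C → primer F is higher.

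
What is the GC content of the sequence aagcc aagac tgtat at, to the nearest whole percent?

35%

Scanning the sequence gives C=3, T=4, G=3, A=7.
G+C = 3 + 3 = 6 out of 17 bases
%GC = 6/17 × 100 = 35.29% ≈ 35%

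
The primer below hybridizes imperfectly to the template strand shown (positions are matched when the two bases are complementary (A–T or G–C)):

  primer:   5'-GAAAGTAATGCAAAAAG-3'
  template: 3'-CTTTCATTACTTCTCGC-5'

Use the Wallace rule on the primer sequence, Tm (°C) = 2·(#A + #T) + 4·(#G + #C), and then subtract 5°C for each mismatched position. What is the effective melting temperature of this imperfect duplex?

Primer base counts: A=10, T=2, G=4, C=1 → A+T=12, G+C=5
Perfect-match Tm = 2(12) + 4(5) = 24 + 20 = 44°C
Mismatches (positions where the bases are not complementary): 4 (at positions 11, 13, 15, 16)
Effective Tm = 44 − 4×5 = 44 − 20 = 24°C

24°C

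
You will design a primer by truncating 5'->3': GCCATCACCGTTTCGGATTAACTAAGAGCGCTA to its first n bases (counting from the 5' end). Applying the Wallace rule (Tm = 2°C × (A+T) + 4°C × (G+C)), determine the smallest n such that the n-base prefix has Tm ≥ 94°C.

n = 31

First 30 bases: GCCATCACCGTTTCGGATTAACTAAGAGCG → Tm = 90°C (< 94°C)
First 31 bases: GCCATCACCGTTTCGGATTAACTAAGAGCGC → Tm = 94°C (≥ 94°C)
Since every base adds ≥2°C, Tm only increases with n, so the threshold is first crossed at n = 31.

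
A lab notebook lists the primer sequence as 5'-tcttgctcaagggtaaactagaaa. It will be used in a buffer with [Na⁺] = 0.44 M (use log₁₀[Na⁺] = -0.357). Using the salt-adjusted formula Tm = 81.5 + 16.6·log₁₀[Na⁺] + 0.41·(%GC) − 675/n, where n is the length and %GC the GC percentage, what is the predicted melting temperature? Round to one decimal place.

62.8°C

Length n = 24. Counting bases: C=4, A=9, T=6, G=5
G+C = 9, so %GC = 9/24 × 100 = 37.5%
Salt term: 16.6 × (-0.357) = -5.926
GC term: 0.41 × 37.5 = 15.375; length term: −675/24 = −28.125
Tm = 81.5 + (-5.926) + 15.375 − 28.125 = 62.824 → 62.8°C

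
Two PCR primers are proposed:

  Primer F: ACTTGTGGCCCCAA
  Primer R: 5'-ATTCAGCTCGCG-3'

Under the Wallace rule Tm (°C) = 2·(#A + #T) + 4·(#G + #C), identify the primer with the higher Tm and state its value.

Primer F, 44°C

Primer F: A+T=6, G+C=8 → Tm = 2(6)+4(8) = 44°C
Primer R: A+T=5, G+C=7 → Tm = 2(5)+4(7) = 38°C
44°C vs 38°C → primer F is higher.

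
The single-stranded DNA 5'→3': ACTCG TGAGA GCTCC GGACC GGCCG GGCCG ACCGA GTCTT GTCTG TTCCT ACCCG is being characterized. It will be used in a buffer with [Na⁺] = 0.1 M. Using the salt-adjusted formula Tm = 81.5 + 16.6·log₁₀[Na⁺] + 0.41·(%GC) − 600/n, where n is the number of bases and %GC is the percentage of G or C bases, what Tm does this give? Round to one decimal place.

81.6°C

Length n = 55. T=11, G=17, A=7, C=20
G+C = 37, so %GC = 37/55 × 100 = 67.273%
Salt term: 16.6 × (-1) = -16.6
GC term: 0.41 × 67.273 = 27.582; length term: −600/55 = −10.909
Tm = 81.5 + (-16.6) + 27.582 − 10.909 = 81.573 → 81.6°C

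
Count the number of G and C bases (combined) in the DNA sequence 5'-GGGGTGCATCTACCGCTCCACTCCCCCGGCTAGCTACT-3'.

25

A=5, T=8, C=16, G=9
Total G or C: 9 + 16 = 25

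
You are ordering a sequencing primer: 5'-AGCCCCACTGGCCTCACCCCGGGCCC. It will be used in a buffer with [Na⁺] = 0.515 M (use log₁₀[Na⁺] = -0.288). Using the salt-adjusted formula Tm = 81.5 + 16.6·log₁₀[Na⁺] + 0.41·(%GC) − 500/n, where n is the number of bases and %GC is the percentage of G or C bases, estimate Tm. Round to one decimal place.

90.6°C

Length n = 26. Base counts: T=2, G=6, A=3, C=15
G+C = 21, so %GC = 21/26 × 100 = 80.769%
Salt term: 16.6 × (-0.288) = -4.781
GC term: 0.41 × 80.769 = 33.115; length term: −500/26 = −19.231
Tm = 81.5 + (-4.781) + 33.115 − 19.231 = 90.603 → 90.6°C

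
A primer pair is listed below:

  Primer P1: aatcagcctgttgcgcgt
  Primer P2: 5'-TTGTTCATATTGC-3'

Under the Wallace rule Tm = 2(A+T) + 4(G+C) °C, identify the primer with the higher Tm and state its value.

Primer P1: A+T=8, G+C=10 → Tm = 2(8)+4(10) = 56°C
Primer P2: A+T=9, G+C=4 → Tm = 2(9)+4(4) = 34°C
56°C vs 34°C → primer P1 is higher.

Primer P1, 56°C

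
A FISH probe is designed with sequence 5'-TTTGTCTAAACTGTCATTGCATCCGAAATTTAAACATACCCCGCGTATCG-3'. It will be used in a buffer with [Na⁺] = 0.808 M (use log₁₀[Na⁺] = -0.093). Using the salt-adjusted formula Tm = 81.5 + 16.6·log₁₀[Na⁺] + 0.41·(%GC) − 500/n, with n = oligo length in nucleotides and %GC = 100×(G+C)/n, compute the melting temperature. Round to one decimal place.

Length n = 50. Counting bases: A=14, G=7, T=16, C=13
G+C = 20, so %GC = 20/50 × 100 = 40%
Salt term: 16.6 × (-0.093) = -1.544
GC term: 0.41 × 40 = 16.4; length term: −500/50 = −10
Tm = 81.5 + (-1.544) + 16.4 − 10 = 86.356 → 86.4°C

86.4°C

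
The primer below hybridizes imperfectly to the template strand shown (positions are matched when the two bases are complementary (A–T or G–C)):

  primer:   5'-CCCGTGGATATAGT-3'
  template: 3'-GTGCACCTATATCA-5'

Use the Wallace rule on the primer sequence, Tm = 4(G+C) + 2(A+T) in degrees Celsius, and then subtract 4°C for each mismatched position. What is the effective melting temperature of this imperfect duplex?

Primer base counts: A=3, T=4, G=4, C=3 → A+T=7, G+C=7
Perfect-match Tm = 2(7) + 4(7) = 14 + 28 = 42°C
Mismatches (positions where the bases are not complementary): 1 (at position 2)
Effective Tm = 42 − 1×4 = 42 − 4 = 38°C

38°C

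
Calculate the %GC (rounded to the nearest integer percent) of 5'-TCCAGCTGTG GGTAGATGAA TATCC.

48%

G=7, A=6, C=5, T=7
G+C = 7 + 5 = 12 out of 25 bases
%GC = 12/25 × 100 = 48% ≈ 48%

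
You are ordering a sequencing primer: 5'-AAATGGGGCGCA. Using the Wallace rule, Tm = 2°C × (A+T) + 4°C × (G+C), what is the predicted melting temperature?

A=4, T=1, C=2, G=5
So N_AT = 5 and N_GC = 7.
Tm = 2(5) + 4(7) = 10 + 28 = 38°C

38°C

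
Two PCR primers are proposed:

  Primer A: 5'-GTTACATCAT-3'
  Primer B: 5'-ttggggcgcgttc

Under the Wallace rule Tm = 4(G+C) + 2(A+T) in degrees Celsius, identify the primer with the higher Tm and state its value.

Primer A: A+T=7, G+C=3 → Tm = 2(7)+4(3) = 26°C
Primer B: A+T=4, G+C=9 → Tm = 2(4)+4(9) = 44°C
26°C vs 44°C → primer B is higher.

Primer B, 44°C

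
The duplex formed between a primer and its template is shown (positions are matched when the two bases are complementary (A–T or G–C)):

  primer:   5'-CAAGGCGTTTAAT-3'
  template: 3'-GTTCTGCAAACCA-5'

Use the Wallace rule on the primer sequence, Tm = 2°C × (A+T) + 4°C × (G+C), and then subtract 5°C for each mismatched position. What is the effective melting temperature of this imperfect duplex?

Primer base counts: A=4, T=4, G=3, C=2 → A+T=8, G+C=5
Perfect-match Tm = 2(8) + 4(5) = 16 + 20 = 36°C
Mismatches (positions where the bases are not complementary): 3 (at positions 5, 11, 12)
Effective Tm = 36 − 3×5 = 36 − 15 = 21°C

21°C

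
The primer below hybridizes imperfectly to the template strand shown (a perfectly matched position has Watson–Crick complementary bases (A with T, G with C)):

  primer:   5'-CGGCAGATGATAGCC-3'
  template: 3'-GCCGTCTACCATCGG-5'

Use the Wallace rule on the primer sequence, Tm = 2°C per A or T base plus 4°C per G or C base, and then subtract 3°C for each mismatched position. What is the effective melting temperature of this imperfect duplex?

45°C

Primer base counts: A=4, T=2, G=5, C=4 → A+T=6, G+C=9
Perfect-match Tm = 2(6) + 4(9) = 12 + 36 = 48°C
Mismatches (positions where the bases are not complementary): 1 (at position 10)
Effective Tm = 48 − 1×3 = 48 − 3 = 45°C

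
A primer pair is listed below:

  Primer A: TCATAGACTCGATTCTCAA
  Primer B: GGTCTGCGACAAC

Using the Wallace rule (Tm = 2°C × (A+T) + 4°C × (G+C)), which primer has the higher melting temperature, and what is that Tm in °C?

Primer A: A+T=12, G+C=7 → Tm = 2(12)+4(7) = 52°C
Primer B: A+T=5, G+C=8 → Tm = 2(5)+4(8) = 42°C
52°C vs 42°C → primer A is higher.

Primer A, 52°C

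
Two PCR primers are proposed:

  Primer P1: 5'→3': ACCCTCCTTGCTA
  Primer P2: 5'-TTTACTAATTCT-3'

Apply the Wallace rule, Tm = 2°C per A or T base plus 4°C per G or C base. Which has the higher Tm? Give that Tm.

Primer P1: A+T=6, G+C=7 → Tm = 2(6)+4(7) = 40°C
Primer P2: A+T=10, G+C=2 → Tm = 2(10)+4(2) = 28°C
40°C vs 28°C → primer P1 is higher.

Primer P1, 40°C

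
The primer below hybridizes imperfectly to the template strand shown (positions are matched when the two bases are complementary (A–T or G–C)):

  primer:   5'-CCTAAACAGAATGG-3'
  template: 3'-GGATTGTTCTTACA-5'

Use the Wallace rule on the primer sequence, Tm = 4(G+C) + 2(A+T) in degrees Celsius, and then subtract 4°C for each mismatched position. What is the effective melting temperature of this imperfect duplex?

Primer base counts: A=6, T=2, G=3, C=3 → A+T=8, G+C=6
Perfect-match Tm = 2(8) + 4(6) = 16 + 24 = 40°C
Mismatches (positions where the bases are not complementary): 3 (at positions 6, 7, 14)
Effective Tm = 40 − 3×4 = 40 − 12 = 28°C

28°C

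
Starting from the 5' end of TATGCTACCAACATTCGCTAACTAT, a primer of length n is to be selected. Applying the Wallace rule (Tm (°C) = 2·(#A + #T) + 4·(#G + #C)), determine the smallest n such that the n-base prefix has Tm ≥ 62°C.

n = 22

First 21 bases: TATGCTACCAACATTCGCTAA → Tm = 58°C (< 62°C)
First 22 bases: TATGCTACCAACATTCGCTAAC → Tm = 62°C (≥ 62°C)
Since every base adds ≥2°C, Tm only increases with n, so the threshold is first crossed at n = 22.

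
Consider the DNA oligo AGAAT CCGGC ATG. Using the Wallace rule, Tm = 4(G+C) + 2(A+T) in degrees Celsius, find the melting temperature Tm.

40°C

Counting bases: T=2, C=3, A=4, G=4
A+T = 6, G+C = 7
Tm = 2×6 + 4×7 = 40°C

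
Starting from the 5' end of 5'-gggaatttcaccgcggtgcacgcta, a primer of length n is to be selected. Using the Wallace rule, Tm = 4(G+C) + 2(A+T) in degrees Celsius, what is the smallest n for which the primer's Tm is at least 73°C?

First 22 bases: GGGAATTTCACCGCGGTGCACG → Tm = 72°C (< 73°C)
First 23 bases: GGGAATTTCACCGCGGTGCACGC → Tm = 76°C (≥ 73°C)
Each additional base adds 2°C (A/T) or 4°C (G/C), so Tm is non-decreasing in n; n = 23 is the first length to reach 73°C.

n = 23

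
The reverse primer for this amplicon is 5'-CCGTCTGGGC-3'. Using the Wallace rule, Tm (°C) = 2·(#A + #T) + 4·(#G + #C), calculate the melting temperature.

36°C

Scanning the sequence gives C=4, T=2, A=0, G=4.
AT pairs contribute 2, GC pairs contribute 8.
Tm = 4·8 + 2·2 = 32 + 4 = 36°C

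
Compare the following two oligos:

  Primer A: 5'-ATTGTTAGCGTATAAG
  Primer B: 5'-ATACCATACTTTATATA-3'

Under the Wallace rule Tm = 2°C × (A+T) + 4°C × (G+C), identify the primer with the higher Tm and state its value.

Primer A: A+T=11, G+C=5 → Tm = 2(11)+4(5) = 42°C
Primer B: A+T=14, G+C=3 → Tm = 2(14)+4(3) = 40°C
42°C vs 40°C → primer A is higher.

Primer A, 42°C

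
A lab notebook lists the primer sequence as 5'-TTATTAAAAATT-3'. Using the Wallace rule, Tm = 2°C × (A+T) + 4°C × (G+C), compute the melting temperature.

24°C

Scanning the sequence gives T=6, A=6, C=0, G=0.
So N_AT = 12 and N_GC = 0.
Tm = 2×12 + 4×0 = 24°C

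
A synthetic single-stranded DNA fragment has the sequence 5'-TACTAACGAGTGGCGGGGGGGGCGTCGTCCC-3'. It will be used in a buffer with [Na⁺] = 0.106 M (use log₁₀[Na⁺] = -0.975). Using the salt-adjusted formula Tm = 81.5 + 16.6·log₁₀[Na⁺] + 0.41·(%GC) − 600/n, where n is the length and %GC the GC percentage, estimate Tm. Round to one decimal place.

Length n = 31. Base counts: G=14, C=8, A=4, T=5
G+C = 22, so %GC = 22/31 × 100 = 70.968%
Salt term: 16.6 × (-0.975) = -16.185
GC term: 0.41 × 70.968 = 29.097; length term: −600/31 = −19.355
Tm = 81.5 + (-16.185) + 29.097 − 19.355 = 75.057 → 75.1°C

75.1°C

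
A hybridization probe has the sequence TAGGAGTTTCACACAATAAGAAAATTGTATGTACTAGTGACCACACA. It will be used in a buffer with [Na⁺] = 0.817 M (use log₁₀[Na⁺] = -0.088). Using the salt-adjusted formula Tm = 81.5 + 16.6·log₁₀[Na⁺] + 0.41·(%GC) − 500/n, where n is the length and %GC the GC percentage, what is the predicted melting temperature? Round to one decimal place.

83.4°C

Length n = 47. G=8, C=8, A=19, T=12
G+C = 16, so %GC = 16/47 × 100 = 34.043%
Salt term: 16.6 × (-0.088) = -1.461
GC term: 0.41 × 34.043 = 13.958; length term: −500/47 = −10.638
Tm = 81.5 + (-1.461) + 13.958 − 10.638 = 83.359 → 83.4°C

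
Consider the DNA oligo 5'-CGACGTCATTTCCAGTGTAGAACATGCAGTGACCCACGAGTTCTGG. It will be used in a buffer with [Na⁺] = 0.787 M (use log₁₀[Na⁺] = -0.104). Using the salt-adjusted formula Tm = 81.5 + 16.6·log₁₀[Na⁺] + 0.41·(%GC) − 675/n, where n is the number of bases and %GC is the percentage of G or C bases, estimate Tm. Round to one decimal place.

86.5°C

Length n = 46. Counting bases: T=11, G=12, A=11, C=12
G+C = 24, so %GC = 24/46 × 100 = 52.174%
Salt term: 16.6 × (-0.104) = -1.726
GC term: 0.41 × 52.174 = 21.391; length term: −675/46 = −14.674
Tm = 81.5 + (-1.726) + 21.391 − 14.674 = 86.491 → 86.5°C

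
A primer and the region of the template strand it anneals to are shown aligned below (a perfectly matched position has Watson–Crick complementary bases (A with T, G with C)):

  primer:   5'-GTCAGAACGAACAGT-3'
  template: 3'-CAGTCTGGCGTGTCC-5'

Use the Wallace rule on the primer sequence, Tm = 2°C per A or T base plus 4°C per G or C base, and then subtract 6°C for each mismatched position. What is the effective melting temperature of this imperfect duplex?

Primer base counts: A=6, T=2, G=4, C=3 → A+T=8, G+C=7
Perfect-match Tm = 2(8) + 4(7) = 16 + 28 = 44°C
Mismatches (positions where the bases are not complementary): 3 (at positions 7, 10, 15)
Effective Tm = 44 − 3×6 = 44 − 18 = 26°C

26°C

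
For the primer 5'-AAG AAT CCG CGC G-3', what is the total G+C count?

8

C=4, T=1, A=4, G=4
Total G or C: 4 + 4 = 8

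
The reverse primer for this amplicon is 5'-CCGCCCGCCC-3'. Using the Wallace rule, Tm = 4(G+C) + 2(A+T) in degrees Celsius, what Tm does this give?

Counting bases: A=0, C=8, G=2, T=0
AT pairs contribute 0, GC pairs contribute 10.
Tm = 2×0 + 4×10 = 40°C

40°C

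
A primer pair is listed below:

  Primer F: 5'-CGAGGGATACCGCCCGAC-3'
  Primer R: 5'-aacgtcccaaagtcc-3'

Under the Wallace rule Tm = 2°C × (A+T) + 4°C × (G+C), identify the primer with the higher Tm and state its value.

Primer F, 62°C

Primer F: A+T=5, G+C=13 → Tm = 2(5)+4(13) = 62°C
Primer R: A+T=7, G+C=8 → Tm = 2(7)+4(8) = 46°C
62°C vs 46°C → primer F is higher.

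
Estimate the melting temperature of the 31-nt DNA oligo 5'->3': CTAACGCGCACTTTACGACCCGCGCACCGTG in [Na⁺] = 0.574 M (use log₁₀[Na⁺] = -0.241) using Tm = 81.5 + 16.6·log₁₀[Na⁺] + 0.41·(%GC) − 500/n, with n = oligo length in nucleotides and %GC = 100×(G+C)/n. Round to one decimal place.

87.8°C

Length n = 31. G=7, A=6, C=13, T=5
G+C = 20, so %GC = 20/31 × 100 = 64.516%
Salt term: 16.6 × (-0.241) = -4.001
GC term: 0.41 × 64.516 = 26.452; length term: −500/31 = −16.129
Tm = 81.5 + (-4.001) + 26.452 − 16.129 = 87.822 → 87.8°C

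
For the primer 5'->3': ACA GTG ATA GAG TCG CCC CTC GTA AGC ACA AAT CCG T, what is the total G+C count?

19

Counting bases: A=11, T=7, C=11, G=8
G+C = 8 + 11 = 19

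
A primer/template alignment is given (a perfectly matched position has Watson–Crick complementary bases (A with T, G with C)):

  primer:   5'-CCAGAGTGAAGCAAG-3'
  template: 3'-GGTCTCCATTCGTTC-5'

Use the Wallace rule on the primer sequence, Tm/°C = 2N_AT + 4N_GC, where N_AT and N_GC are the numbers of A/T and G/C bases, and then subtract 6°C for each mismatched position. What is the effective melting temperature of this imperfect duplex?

Primer base counts: A=6, T=1, G=5, C=3 → A+T=7, G+C=8
Perfect-match Tm = 2(7) + 4(8) = 14 + 32 = 46°C
Mismatches (positions where the bases are not complementary): 2 (at positions 7, 8)
Effective Tm = 46 − 2×6 = 46 − 12 = 34°C

34°C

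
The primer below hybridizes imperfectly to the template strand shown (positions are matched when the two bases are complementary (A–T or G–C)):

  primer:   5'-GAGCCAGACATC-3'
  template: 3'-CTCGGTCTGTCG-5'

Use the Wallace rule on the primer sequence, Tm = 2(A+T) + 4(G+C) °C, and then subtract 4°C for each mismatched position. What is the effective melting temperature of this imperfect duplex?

34°C

Primer base counts: A=4, T=1, G=3, C=4 → A+T=5, G+C=7
Perfect-match Tm = 2(5) + 4(7) = 10 + 28 = 38°C
Mismatches (positions where the bases are not complementary): 1 (at position 11)
Effective Tm = 38 − 1×4 = 38 − 4 = 34°C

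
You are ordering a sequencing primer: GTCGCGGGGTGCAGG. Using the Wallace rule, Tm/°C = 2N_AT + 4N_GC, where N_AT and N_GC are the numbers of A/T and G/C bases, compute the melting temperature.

54°C

Scanning the sequence gives A=1, T=2, C=3, G=9.
So N_AT = 3 and N_GC = 12.
Tm = 4·12 + 2·3 = 48 + 6 = 54°C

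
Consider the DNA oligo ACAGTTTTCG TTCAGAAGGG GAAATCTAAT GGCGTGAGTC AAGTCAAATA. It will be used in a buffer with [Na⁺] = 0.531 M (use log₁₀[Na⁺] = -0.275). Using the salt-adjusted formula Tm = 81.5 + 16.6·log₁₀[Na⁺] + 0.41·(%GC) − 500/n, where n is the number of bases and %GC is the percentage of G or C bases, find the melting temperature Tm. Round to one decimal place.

83.3°C

Length n = 50. Scanning the sequence gives T=13, G=13, C=7, A=17.
G+C = 20, so %GC = 20/50 × 100 = 40%
Salt term: 16.6 × (-0.275) = -4.565
GC term: 0.41 × 40 = 16.4; length term: −500/50 = −10
Tm = 81.5 + (-4.565) + 16.4 − 10 = 83.335 → 83.3°C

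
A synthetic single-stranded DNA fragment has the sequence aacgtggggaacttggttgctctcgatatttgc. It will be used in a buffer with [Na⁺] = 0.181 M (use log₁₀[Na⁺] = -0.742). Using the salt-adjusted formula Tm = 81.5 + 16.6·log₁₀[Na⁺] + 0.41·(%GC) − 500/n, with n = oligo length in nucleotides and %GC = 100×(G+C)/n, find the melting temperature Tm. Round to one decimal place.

Length n = 33. Scanning the sequence gives A=6, T=11, G=10, C=6.
G+C = 16, so %GC = 16/33 × 100 = 48.485%
Salt term: 16.6 × (-0.742) = -12.317
GC term: 0.41 × 48.485 = 19.879; length term: −500/33 = −15.152
Tm = 81.5 + (-12.317) + 19.879 − 15.152 = 73.91 → 73.9°C

73.9°C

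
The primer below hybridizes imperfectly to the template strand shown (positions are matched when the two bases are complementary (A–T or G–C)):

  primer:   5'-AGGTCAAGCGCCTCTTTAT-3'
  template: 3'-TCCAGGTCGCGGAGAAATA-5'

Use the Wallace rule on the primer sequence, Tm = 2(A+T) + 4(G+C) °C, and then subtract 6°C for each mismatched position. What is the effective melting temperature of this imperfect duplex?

50°C

Primer base counts: A=4, T=6, G=4, C=5 → A+T=10, G+C=9
Perfect-match Tm = 2(10) + 4(9) = 20 + 36 = 56°C
Mismatches (positions where the bases are not complementary): 1 (at position 6)
Effective Tm = 56 − 1×6 = 56 − 6 = 50°C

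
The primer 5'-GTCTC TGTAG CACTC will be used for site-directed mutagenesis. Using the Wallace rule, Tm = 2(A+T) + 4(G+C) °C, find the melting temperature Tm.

Counting bases: T=5, A=2, C=5, G=3
So N_AT = 7 and N_GC = 8.
Tm = 2×7 + 4×8 = 46°C

46°C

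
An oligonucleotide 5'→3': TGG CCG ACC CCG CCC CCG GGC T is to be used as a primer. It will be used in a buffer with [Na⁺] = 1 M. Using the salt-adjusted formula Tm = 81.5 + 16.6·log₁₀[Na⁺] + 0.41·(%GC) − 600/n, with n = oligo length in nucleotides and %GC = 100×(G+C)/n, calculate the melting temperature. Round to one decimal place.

Length n = 22. Base counts: C=12, T=2, A=1, G=7
G+C = 19, so %GC = 19/22 × 100 = 86.364%
Salt term: 16.6 × (0) = 0
GC term: 0.41 × 86.364 = 35.409; length term: −600/22 = −27.273
Tm = 81.5 + (0) + 35.409 − 27.273 = 89.636 → 89.6°C

89.6°C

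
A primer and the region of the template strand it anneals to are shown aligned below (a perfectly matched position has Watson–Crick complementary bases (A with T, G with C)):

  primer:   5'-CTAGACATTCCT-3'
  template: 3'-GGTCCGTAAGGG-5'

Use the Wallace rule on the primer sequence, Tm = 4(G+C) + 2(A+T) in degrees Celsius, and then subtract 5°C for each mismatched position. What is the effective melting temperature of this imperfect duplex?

Primer base counts: A=3, T=4, G=1, C=4 → A+T=7, G+C=5
Perfect-match Tm = 2(7) + 4(5) = 14 + 20 = 34°C
Mismatches (positions where the bases are not complementary): 3 (at positions 2, 5, 12)
Effective Tm = 34 − 3×5 = 34 − 15 = 19°C

19°C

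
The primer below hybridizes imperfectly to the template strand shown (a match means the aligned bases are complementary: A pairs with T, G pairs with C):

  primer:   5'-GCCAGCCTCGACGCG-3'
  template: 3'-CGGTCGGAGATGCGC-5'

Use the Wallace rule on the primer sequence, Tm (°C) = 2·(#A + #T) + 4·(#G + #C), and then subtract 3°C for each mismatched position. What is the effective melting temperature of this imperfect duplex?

51°C

Primer base counts: A=2, T=1, G=5, C=7 → A+T=3, G+C=12
Perfect-match Tm = 2(3) + 4(12) = 6 + 48 = 54°C
Mismatches (positions where the bases are not complementary): 1 (at position 10)
Effective Tm = 54 − 1×3 = 54 − 3 = 51°C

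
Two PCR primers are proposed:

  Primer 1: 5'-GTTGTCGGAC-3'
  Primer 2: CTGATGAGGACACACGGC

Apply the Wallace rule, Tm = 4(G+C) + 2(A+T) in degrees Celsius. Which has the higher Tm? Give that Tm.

Primer 1: A+T=4, G+C=6 → Tm = 2(4)+4(6) = 32°C
Primer 2: A+T=7, G+C=11 → Tm = 2(7)+4(11) = 58°C
32°C vs 58°C → primer 2 is higher.

Primer 2, 58°C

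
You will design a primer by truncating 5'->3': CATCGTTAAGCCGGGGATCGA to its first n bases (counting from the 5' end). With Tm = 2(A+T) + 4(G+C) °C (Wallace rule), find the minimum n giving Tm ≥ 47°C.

First 14 bases: CATCGTTAAGCCGG → Tm = 44°C (< 47°C)
First 15 bases: CATCGTTAAGCCGGG → Tm = 48°C (≥ 47°C)
Each additional base adds 2°C (A/T) or 4°C (G/C), so Tm is non-decreasing in n; n = 15 is the first length to reach 47°C.

n = 15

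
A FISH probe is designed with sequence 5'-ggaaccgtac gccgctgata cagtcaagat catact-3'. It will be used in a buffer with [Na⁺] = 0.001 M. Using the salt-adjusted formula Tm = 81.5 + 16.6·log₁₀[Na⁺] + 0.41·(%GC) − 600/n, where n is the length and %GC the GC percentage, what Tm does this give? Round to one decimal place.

Length n = 36. Base counts: G=8, T=7, C=10, A=11
G+C = 18, so %GC = 18/36 × 100 = 50%
Salt term: 16.6 × (-3) = -49.8
GC term: 0.41 × 50 = 20.5; length term: −600/36 = −16.667
Tm = 81.5 + (-49.8) + 20.5 − 16.667 = 35.533 → 35.5°C

35.5°C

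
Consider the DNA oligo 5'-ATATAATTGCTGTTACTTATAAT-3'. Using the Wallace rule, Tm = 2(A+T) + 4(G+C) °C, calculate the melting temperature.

Base counts: C=2, G=2, T=11, A=8
So N_AT = 19 and N_GC = 4.
Tm = 2(19) + 4(4) = 38 + 16 = 54°C

54°C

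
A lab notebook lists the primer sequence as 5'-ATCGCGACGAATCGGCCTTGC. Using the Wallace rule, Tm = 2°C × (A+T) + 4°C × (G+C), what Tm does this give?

Scanning the sequence gives C=7, A=4, G=6, T=4.
AT pairs contribute 8, GC pairs contribute 13.
Tm = 2×8 + 4×13 = 68°C

68°C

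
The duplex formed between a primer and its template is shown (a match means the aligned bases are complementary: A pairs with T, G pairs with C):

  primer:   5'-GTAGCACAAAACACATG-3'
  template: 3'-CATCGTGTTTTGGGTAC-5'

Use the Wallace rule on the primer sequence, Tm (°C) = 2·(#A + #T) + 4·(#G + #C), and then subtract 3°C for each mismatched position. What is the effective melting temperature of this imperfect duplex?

Primer base counts: A=8, T=2, G=3, C=4 → A+T=10, G+C=7
Perfect-match Tm = 2(10) + 4(7) = 20 + 28 = 48°C
Mismatches (positions where the bases are not complementary): 1 (at position 13)
Effective Tm = 48 − 1×3 = 48 − 3 = 45°C

45°C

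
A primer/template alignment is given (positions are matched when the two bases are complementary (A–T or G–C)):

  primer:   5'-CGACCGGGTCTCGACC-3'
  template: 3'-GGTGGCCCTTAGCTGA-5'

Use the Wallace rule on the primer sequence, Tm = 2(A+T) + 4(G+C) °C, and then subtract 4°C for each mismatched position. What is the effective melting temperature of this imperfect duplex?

Primer base counts: A=2, T=2, G=5, C=7 → A+T=4, G+C=12
Perfect-match Tm = 2(4) + 4(12) = 8 + 48 = 56°C
Mismatches (positions where the bases are not complementary): 4 (at positions 2, 9, 10, 16)
Effective Tm = 56 − 4×4 = 56 − 16 = 40°C

40°C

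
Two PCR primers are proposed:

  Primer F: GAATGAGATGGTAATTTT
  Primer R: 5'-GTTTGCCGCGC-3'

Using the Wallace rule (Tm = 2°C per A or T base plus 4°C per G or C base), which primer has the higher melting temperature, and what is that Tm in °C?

Primer F: A+T=13, G+C=5 → Tm = 2(13)+4(5) = 46°C
Primer R: A+T=3, G+C=8 → Tm = 2(3)+4(8) = 38°C
46°C vs 38°C → primer F is higher.

Primer F, 46°C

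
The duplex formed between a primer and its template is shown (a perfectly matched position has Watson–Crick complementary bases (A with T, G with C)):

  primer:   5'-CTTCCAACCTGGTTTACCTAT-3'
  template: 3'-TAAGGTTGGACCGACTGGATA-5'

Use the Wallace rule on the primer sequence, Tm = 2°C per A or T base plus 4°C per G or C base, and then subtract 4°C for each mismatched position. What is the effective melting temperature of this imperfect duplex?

48°C

Primer base counts: A=4, T=8, G=2, C=7 → A+T=12, G+C=9
Perfect-match Tm = 2(12) + 4(9) = 24 + 36 = 60°C
Mismatches (positions where the bases are not complementary): 3 (at positions 1, 13, 15)
Effective Tm = 60 − 3×4 = 60 − 12 = 48°C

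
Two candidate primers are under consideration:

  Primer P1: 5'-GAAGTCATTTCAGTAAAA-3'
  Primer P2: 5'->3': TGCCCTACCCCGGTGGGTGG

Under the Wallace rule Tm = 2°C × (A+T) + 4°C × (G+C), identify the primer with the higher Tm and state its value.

Primer P2, 70°C

Primer P1: A+T=13, G+C=5 → Tm = 2(13)+4(5) = 46°C
Primer P2: A+T=5, G+C=15 → Tm = 2(5)+4(15) = 70°C
46°C vs 70°C → primer P2 is higher.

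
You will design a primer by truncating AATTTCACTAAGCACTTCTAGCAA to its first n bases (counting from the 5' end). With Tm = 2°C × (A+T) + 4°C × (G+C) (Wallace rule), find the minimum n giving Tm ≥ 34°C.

n = 13

First 12 bases: AATTTCACTAAG → Tm = 30°C (< 34°C)
First 13 bases: AATTTCACTAAGC → Tm = 34°C (≥ 34°C)
Since every base adds ≥2°C, Tm only increases with n, so the threshold is first crossed at n = 13.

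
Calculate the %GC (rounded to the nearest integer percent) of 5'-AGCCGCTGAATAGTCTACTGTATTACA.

T=8, A=8, C=6, G=5
G+C = 5 + 6 = 11 out of 27 bases
%GC = 11/27 × 100 = 40.74% ≈ 41%

41%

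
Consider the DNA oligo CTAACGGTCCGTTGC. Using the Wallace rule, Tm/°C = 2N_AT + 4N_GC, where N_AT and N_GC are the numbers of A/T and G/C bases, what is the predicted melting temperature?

Base counts: A=2, C=5, T=4, G=4
A+T = 6, G+C = 9
Tm = 2×6 + 4×9 = 48°C

48°C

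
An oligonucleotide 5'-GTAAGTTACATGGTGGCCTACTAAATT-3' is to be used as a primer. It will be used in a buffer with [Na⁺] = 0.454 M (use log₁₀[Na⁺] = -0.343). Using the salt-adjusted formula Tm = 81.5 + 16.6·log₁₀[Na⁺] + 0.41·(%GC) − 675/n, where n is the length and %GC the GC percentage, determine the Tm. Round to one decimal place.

66.0°C

Length n = 27. Counting bases: G=6, C=4, A=8, T=9
G+C = 10, so %GC = 10/27 × 100 = 37.037%
Salt term: 16.6 × (-0.343) = -5.694
GC term: 0.41 × 37.037 = 15.185; length term: −675/27 = −25
Tm = 81.5 + (-5.694) + 15.185 − 25 = 65.991 → 66.0°C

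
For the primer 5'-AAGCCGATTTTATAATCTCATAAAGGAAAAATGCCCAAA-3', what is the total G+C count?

A=18, G=5, T=9, C=7
Total G or C: 5 + 7 = 12

12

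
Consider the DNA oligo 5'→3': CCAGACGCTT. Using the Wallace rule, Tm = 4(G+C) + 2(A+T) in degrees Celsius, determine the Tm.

Base counts: A=2, C=4, T=2, G=2
A+T = 4, G+C = 6
Tm = 4·6 + 2·4 = 24 + 8 = 32°C

32°C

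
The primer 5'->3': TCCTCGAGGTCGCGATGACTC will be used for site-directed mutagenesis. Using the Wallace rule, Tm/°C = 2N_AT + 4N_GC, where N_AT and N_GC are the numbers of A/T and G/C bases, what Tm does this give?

68°C

Scanning the sequence gives T=5, C=7, A=3, G=6.
AT pairs contribute 8, GC pairs contribute 13.
Tm = 2(8) + 4(13) = 16 + 52 = 68°C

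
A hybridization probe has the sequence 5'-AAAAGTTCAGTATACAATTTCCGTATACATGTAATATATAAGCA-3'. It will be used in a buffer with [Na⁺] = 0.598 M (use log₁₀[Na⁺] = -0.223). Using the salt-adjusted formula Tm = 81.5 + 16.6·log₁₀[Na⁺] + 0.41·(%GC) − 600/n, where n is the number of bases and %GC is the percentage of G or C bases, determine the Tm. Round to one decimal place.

74.4°C

Length n = 44. Base counts: G=5, C=6, T=14, A=19
G+C = 11, so %GC = 11/44 × 100 = 25%
Salt term: 16.6 × (-0.223) = -3.702
GC term: 0.41 × 25 = 10.25; length term: −600/44 = −13.636
Tm = 81.5 + (-3.702) + 10.25 − 13.636 = 74.412 → 74.4°C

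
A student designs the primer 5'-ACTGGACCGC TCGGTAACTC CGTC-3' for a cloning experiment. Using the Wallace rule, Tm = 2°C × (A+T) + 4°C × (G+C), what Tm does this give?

78°C

Base counts: A=4, C=9, T=5, G=6
AT pairs contribute 9, GC pairs contribute 15.
Tm = 4·15 + 2·9 = 60 + 18 = 78°C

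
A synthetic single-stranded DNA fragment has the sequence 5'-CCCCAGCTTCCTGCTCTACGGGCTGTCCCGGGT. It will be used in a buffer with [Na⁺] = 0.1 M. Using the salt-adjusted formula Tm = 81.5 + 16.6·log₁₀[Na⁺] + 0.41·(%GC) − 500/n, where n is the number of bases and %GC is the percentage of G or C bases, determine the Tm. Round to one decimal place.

78.3°C

Length n = 33. T=8, A=2, G=9, C=14
G+C = 23, so %GC = 23/33 × 100 = 69.697%
Salt term: 16.6 × (-1) = -16.6
GC term: 0.41 × 69.697 = 28.576; length term: −500/33 = −15.152
Tm = 81.5 + (-16.6) + 28.576 − 15.152 = 78.324 → 78.3°C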